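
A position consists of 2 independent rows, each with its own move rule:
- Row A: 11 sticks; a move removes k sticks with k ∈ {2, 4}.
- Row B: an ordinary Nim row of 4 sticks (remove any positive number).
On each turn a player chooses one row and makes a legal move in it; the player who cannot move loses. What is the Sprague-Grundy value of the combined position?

6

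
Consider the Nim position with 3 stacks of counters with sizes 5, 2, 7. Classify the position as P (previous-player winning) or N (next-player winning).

P-position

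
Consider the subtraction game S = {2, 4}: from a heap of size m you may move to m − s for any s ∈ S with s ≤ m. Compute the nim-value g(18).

0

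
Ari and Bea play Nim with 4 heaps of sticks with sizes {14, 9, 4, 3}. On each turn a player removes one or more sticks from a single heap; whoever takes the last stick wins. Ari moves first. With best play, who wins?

Nim-sum: 14 ^ 9 ^ 4 ^ 3 = 0.
The nim-sum is 0, so this is a P-position: the player to move is in a losing position under optimal play; Ari is about to move from it and so loses — Bea wins.

Bea wins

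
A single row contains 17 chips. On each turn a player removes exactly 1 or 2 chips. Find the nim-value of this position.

Grundy values for subtraction set {1, 2}:
k:     0  1  2  3  4  5  6  7  8  9 10 11 12 13 14 15 16 17
g(k):  0  1  2  0  1  2  0  1  2  0  1  2  0  1  2  0  1  2
So g(17) = 2.

2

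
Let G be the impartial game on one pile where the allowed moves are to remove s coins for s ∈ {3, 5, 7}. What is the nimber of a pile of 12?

Grundy values for subtraction set {3, 5, 7}:
k:     0  1  2  3  4  5  6  7  8  9 10 11 12
g(k):  0  0  0  1  1  1  2  2  2  3  0  0  0
So g(12) = 0.

0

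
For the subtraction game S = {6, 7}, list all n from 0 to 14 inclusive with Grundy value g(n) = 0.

0, 1, 2, 3, 4, 5, 13, 14

Build the Grundy sequence with g(k) = mex{g(k−s) : s ∈ {6, 7}, s ≤ k}:
k:     0  1  2  3  4  5  6  7  8  9 10 11 12 13 14
g(k):  0  0  0  0  0  0  1  1  1  1  1  1  2  0  0
The P-positions (g = 0) in 0..14 are 0, 1, 2, 3, 4, 5, 13, 14.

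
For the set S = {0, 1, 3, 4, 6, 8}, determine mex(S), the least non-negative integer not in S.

The values 0, 1 are all present; 2 is the first non-negative integer missing from the set.

2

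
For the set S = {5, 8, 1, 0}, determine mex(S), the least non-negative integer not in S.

2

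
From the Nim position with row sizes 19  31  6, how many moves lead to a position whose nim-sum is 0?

In binary:
  10011  (19)
  11111  (31)
  00110  (6)
  -----
  01010  (10)
The overall nim-sum is X = 10. A row of size p has a winning move iff p XOR X < p (reduce it to p XOR X).
  19: 19 XOR 10 = 25 ≥ 19 — no move.
  31: 31 XOR 10 = 21 < 31 — winning move (to 21).
  6: 6 XOR 10 = 12 ≥ 6 — no move.
That gives 1 winning move.

1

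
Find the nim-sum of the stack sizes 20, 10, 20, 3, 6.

Compute the nim-sum pairwise:
20 ^ 10 = 30
30 ^ 20 = 10
10 ^ 3 = 9
9 ^ 6 = 15

15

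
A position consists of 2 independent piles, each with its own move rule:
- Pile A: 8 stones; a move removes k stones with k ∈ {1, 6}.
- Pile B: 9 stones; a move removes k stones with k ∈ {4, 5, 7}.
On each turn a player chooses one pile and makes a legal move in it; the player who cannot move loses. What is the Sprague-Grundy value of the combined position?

3

Grundy values for pile A (subtraction set {1, 6}):
k:     0  1  2  3  4  5  6  7  8
g(k):  0  1  0  1  0  1  2  0  1
So g(8) = 1.
Build the Grundy sequence for pile B with g(k) = mex{g(k−s) : s ∈ {4, 5, 7}, s ≤ k}:
k:     0  1  2  3  4  5  6  7  8  9
g(k):  0  0  0  0  1  1  1  1  2  2
So g(9) = 2.
By the Sprague-Grundy theorem, the Grundy value of a sum of independent games is the XOR of the component values.
Combined value = 1 XOR 2 = 3.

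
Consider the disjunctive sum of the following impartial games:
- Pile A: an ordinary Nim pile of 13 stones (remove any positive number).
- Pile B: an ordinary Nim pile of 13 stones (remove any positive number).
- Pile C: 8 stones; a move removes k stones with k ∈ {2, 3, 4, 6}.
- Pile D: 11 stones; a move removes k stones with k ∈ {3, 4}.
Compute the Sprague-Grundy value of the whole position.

Pile A is a plain Nim pile of size 13, so its Grundy value is 13.
Pile B is a plain Nim pile of size 13, so its Grundy value is 13.
Build the Grundy sequence for pile C with g(k) = mex{g(k−s) : s ∈ {2, 3, 4, 6}, s ≤ k}:
g(0) = mex{} = 0
g(1) = mex{} = 0
g(2) = mex{0} = 1
g(3) = mex{0} = 1
g(4) = mex{0,1} = 2
g(5) = mex{0,1} = 2
g(6) = mex{0,1,2} = 3
g(7) = mex{0,1,2} = 3
g(8) = mex{1,2,3} = 0
So g(8) = 0.
Grundy values for pile D (subtraction set {3, 4}):
g(0) = mex{} = 0
g(1) = mex{} = 0
g(2) = mex{} = 0
g(3) = mex{0} = 1
g(4) = mex{0} = 1
g(5) = mex{0} = 1
g(6) = mex{0,1} = 2
g(7) = mex{1} = 0
g(8) = mex{1} = 0
g(9) = mex{1,2} = 0
g(10) = mex{0,2} = 1
g(11) = mex{0} = 1
So g(11) = 1.
By the Sprague-Grundy theorem, the Grundy value of a sum of independent games is the XOR of the component values.
Combined value = 13 XOR 13 XOR 0 XOR 1 = 1.

1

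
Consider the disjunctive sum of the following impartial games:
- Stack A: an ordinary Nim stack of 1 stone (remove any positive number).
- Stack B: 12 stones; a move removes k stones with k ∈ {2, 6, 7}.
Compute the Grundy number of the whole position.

3

Stack A is a plain Nim stack of size 1, so its Grundy value is 1.
Grundy values for stack B (subtraction set {2, 6, 7}):
g(0) = mex{} = 0
g(1) = mex{} = 0
g(2) = mex{0} = 1
g(3) = mex{0} = 1
g(4) = mex{1} = 0
g(5) = mex{1} = 0
g(6) = mex{0} = 1
g(7) = mex{0} = 1
g(8) = mex{0,1} = 2
g(9) = mex{1} = 0
g(10) = mex{0,1,2} = 3
g(11) = mex{0} = 1
g(12) = mex{0,1,3} = 2
So g(12) = 2.
The value of a disjunctive sum is the nim-sum of the parts.
Combined value = 1 ⊕ 2 = 3.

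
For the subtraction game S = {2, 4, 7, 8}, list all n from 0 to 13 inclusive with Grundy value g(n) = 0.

0, 1, 6, 11, 12

Compute g(0), g(1), … for moves {2, 4, 7, 8}:
g(0) = mex{} = 0
g(1) = mex{} = 0
g(2) = mex{0} = 1
g(3) = mex{0} = 1
g(4) = mex{0,1} = 2
g(5) = mex{0,1} = 2
g(6) = mex{1,2} = 0
g(7) = mex{0,1,2} = 3
g(8) = mex{0,2} = 1
g(9) = mex{0,1,2,3} = 4
g(10) = mex{0,1} = 2
g(11) = mex{1,2,3,4} = 0
g(12) = mex{1,2} = 0
g(13) = mex{0,2,4} = 1
The P-positions (g = 0) in 0..13 are 0, 1, 6, 11, 12.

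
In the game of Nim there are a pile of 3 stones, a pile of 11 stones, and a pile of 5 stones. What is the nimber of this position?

13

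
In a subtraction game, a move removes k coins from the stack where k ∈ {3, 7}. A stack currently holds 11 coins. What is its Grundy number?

Compute g(0), g(1), … for moves {3, 7}:
k:     0  1  2  3  4  5  6  7  8  9 10 11
g(k):  0  0  0  1  1  1  0  2  2  1  0  0
So g(11) = 0.

0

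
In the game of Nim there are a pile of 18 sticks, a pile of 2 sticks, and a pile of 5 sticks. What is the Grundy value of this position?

Nim-sum: 18 XOR 2 XOR 5 = 21.

21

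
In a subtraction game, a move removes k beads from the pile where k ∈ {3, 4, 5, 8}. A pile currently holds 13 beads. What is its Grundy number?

0

Build the Grundy sequence with g(k) = mex{g(k−s) : s ∈ {3, 4, 5, 8}, s ≤ k}:
g(0) = mex{} = 0
g(1) = mex{} = 0
g(2) = mex{} = 0
g(3) = mex{0} = 1
g(4) = mex{0} = 1
g(5) = mex{0} = 1
g(6) = mex{0,1} = 2
g(7) = mex{0,1} = 2
g(8) = mex{0,1} = 2
g(9) = mex{0,1,2} = 3
g(10) = mex{0,1,2} = 3
g(11) = mex{1,2} = 0
g(12) = mex{1,2,3} = 0
g(13) = mex{1,2,3} = 0
So g(13) = 0.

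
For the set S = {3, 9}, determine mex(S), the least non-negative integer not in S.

0 is not in the set, so the mex is 0.

0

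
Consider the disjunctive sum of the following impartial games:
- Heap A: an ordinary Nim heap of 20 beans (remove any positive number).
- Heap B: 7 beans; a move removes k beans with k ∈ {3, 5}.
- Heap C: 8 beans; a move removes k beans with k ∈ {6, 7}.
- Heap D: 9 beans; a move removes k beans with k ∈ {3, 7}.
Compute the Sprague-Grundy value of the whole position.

Heap A is a plain Nim heap of size 20, so its Grundy value is 20.
Grundy values for heap B (subtraction set {3, 5}):
g(0) = mex{} = 0
g(1) = mex{} = 0
g(2) = mex{} = 0
g(3) = mex{0} = 1
g(4) = mex{0} = 1
g(5) = mex{0} = 1
g(6) = mex{0,1} = 2
g(7) = mex{0,1} = 2
So g(7) = 2.
For heap C, compute g(0), g(1), … with moves {6, 7}:
g(0) = mex{} = 0
g(1) = mex{} = 0
g(2) = mex{} = 0
g(3) = mex{} = 0
g(4) = mex{} = 0
g(5) = mex{} = 0
g(6) = mex{0} = 1
g(7) = mex{0} = 1
g(8) = mex{0} = 1
So g(8) = 1.
Build the Grundy sequence for heap D with g(k) = mex{g(k−s) : s ∈ {3, 7}, s ≤ k}:
g(0) = mex{} = 0
g(1) = mex{} = 0
g(2) = mex{} = 0
g(3) = mex{0} = 1
g(4) = mex{0} = 1
g(5) = mex{0} = 1
g(6) = mex{1} = 0
g(7) = mex{0,1} = 2
g(8) = mex{0,1} = 2
g(9) = mex{0} = 1
So g(9) = 1.
By the Sprague-Grundy theorem, the Grundy value of a sum of independent games is the XOR of the component values.
Combined value = 20 XOR 2 XOR 1 XOR 1 = 22.

22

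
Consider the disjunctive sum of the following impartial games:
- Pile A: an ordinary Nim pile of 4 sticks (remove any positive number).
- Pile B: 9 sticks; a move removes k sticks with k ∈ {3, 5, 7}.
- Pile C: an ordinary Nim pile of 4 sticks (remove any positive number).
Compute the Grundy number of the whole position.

3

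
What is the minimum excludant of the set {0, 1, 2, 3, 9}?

The values 0, 1, 2, 3 are all present; 4 is the first non-negative integer missing from the set.

4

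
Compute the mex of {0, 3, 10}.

1

0 is in the set but 1 is not, so the mex is 1.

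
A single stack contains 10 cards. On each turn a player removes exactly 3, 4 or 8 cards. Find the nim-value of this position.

Compute g(0), g(1), … for moves {3, 4, 8}:
g(0) = mex{} = 0
g(1) = mex{} = 0
g(2) = mex{} = 0
g(3) = mex{0} = 1
g(4) = mex{0} = 1
g(5) = mex{0} = 1
g(6) = mex{0,1} = 2
g(7) = mex{1} = 0
g(8) = mex{0,1} = 2
g(9) = mex{0,1,2} = 3
g(10) = mex{0,2} = 1
So g(10) = 1.

1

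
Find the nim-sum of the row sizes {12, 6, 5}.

15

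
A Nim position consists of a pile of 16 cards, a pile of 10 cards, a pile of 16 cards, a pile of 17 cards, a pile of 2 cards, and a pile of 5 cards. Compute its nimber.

28

Nim-sum: 16 XOR 10 XOR 16 XOR 17 XOR 2 XOR 5 = 28.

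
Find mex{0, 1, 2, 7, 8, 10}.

3

The values 0, 1, 2 are all present; 3 is the first non-negative integer missing from the set.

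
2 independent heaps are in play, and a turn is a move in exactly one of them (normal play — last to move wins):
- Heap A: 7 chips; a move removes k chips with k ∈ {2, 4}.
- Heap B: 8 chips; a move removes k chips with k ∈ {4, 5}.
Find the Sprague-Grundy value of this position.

For heap A, compute g(0), g(1), … with moves {2, 4}:
k:     0  1  2  3  4  5  6  7
g(k):  0  0  1  1  2  2  0  0
So g(7) = 0.
For heap B, compute g(0), g(1), … with moves {4, 5}:
k:     0  1  2  3  4  5  6  7  8
g(k):  0  0  0  0  1  1  1  1  2
So g(8) = 2.
By the Sprague-Grundy theorem, the Grundy value of a sum of independent games is the XOR of the component values.
Combined value = 0 XOR 2 = 2.

2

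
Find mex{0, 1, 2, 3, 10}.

4

The values 0, 1, 2, 3 are all present; 4 is the first non-negative integer missing from the set.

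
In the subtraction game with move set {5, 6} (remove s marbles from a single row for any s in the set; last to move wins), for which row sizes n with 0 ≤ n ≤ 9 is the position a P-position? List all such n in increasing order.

0, 1, 2, 3, 4

Build the Grundy sequence with g(k) = mex{g(k−s) : s ∈ {5, 6}, s ≤ k}:
k:     0  1  2  3  4  5  6  7  8  9
g(k):  0  0  0  0  0  1  1  1  1  1
The P-positions (g = 0) in 0..9 are 0, 1, 2, 3, 4.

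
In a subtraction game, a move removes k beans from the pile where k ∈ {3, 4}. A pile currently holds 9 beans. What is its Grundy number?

Build the Grundy sequence with g(k) = mex{g(k−s) : s ∈ {3, 4}, s ≤ k}:
g(0) = mex{} = 0
g(1) = mex{} = 0
g(2) = mex{} = 0
g(3) = mex{0} = 1
g(4) = mex{0} = 1
g(5) = mex{0} = 1
g(6) = mex{0,1} = 2
g(7) = mex{1} = 0
g(8) = mex{1} = 0
g(9) = mex{1,2} = 0
So g(9) = 0.

0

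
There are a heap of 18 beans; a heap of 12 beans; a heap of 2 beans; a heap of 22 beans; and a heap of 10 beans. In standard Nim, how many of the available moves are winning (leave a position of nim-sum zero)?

Compute the nim-sum pairwise:
18 ⊕ 12 = 30
30 ⊕ 2 = 28
28 ⊕ 22 = 10
10 ⊕ 10 = 0
The nim-sum is already 0, so every move leaves a nonzero nim-sum — there are no winning moves.

0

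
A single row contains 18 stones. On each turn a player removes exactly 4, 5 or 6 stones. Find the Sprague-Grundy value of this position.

2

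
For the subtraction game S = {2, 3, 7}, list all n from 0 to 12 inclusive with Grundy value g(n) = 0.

Compute g(0), g(1), … for moves {2, 3, 7}:
k:     0  1  2  3  4  5  6  7  8  9 10 11 12
g(k):  0  0  1  1  2  0  0  1  1  2  0  0  1
The P-positions (g = 0) in 0..12 are 0, 1, 5, 6, 10, 11.

0, 1, 5, 6, 10, 11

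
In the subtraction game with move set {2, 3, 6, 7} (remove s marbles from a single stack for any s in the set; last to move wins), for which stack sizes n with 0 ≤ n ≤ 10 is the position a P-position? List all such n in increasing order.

0, 1, 5, 9, 10

Build the Grundy sequence with g(k) = mex{g(k−s) : s ∈ {2, 3, 6, 7}, s ≤ k}:
g(0) = mex{} = 0
g(1) = mex{} = 0
g(2) = mex{0} = 1
g(3) = mex{0} = 1
g(4) = mex{0,1} = 2
g(5) = mex{1} = 0
g(6) = mex{0,1,2} = 3
g(7) = mex{0,2} = 1
g(8) = mex{0,1,3} = 2
g(9) = mex{1,3} = 0
g(10) = mex{1,2} = 0
The P-positions (g = 0) in 0..10 are 0, 1, 5, 9, 10.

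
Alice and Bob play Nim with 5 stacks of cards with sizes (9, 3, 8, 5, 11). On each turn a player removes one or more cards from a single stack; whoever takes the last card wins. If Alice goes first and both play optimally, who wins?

In binary:
  1001  (9)
  0011  (3)
  1000  (8)
  0101  (5)
  1011  (11)
  ----
  1100  (12)
The nim-sum is 12 ≠ 0, so this is an N-position: the player to move can win; Alice has a winning move.

Alice wins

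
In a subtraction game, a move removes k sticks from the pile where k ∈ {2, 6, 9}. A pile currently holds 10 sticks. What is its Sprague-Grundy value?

1

Build the Grundy sequence with g(k) = mex{g(k−s) : s ∈ {2, 6, 9}, s ≤ k}:
g(0) = mex{} = 0
g(1) = mex{} = 0
g(2) = mex{0} = 1
g(3) = mex{0} = 1
g(4) = mex{1} = 0
g(5) = mex{1} = 0
g(6) = mex{0} = 1
g(7) = mex{0} = 1
g(8) = mex{1} = 0
g(9) = mex{0,1} = 2
g(10) = mex{0} = 1
So g(10) = 1.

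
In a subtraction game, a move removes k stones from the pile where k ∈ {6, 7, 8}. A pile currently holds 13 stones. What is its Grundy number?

2

Grundy values for subtraction set {6, 7, 8}:
g(0) = mex{} = 0
g(1) = mex{} = 0
g(2) = mex{} = 0
g(3) = mex{} = 0
g(4) = mex{} = 0
g(5) = mex{} = 0
g(6) = mex{0} = 1
g(7) = mex{0} = 1
g(8) = mex{0} = 1
g(9) = mex{0} = 1
g(10) = mex{0} = 1
g(11) = mex{0} = 1
g(12) = mex{0,1} = 2
g(13) = mex{0,1} = 2
So g(13) = 2.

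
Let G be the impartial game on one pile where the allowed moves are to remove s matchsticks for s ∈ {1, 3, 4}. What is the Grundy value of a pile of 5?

Compute g(0), g(1), … for moves {1, 3, 4}:
g(0) = mex{} = 0
g(1) = mex{0} = 1
g(2) = mex{1} = 0
g(3) = mex{0} = 1
g(4) = mex{0,1} = 2
g(5) = mex{0,1,2} = 3
So g(5) = 3.

3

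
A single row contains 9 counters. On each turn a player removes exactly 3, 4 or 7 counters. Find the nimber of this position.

Build the Grundy sequence with g(k) = mex{g(k−s) : s ∈ {3, 4, 7}, s ≤ k}:
k:     0  1  2  3  4  5  6  7  8  9
g(k):  0  0  0  1  1  1  2  2  2  3
So g(9) = 3.

3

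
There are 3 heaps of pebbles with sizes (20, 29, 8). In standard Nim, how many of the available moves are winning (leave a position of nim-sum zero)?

1

Nim-sum: 20 ⊕ 29 ⊕ 8 = 1.
The overall nim-sum is X = 1. A heap of size p has a winning move iff p XOR X < p (reduce it to p XOR X).
  20: 20 XOR 1 = 21 ≥ 20 — no move.
  29: 29 XOR 1 = 28 < 29 — winning move (to 28).
  8: 8 XOR 1 = 9 ≥ 8 — no move.
That gives 1 winning move.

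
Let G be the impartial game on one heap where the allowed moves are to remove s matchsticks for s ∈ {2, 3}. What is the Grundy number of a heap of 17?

Build the Grundy sequence with g(k) = mex{g(k−s) : s ∈ {2, 3}, s ≤ k}:
k:     0  1  2  3  4  5  6  7  8  9 10 11 12 13 14 15 16 17
g(k):  0  0  1  1  2  0  0  1  1  2  0  0  1  1  2  0  0  1
So g(17) = 1.

1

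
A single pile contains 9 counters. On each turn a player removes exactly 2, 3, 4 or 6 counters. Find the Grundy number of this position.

Build the Grundy sequence with g(k) = mex{g(k−s) : s ∈ {2, 3, 4, 6}, s ≤ k}:
k:     0  1  2  3  4  5  6  7  8  9
g(k):  0  0  1  1  2  2  3  3  0  0
So g(9) = 0.

0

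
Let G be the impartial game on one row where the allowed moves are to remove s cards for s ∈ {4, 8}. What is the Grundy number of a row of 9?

Compute g(0), g(1), … for moves {4, 8}:
k:     0  1  2  3  4  5  6  7  8  9
g(k):  0  0  0  0  1  1  1  1  2  2
So g(9) = 2.

2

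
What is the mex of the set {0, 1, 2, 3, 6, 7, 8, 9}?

The values 0, 1, 2, 3 are all present; 4 is the first non-negative integer missing from the set.

4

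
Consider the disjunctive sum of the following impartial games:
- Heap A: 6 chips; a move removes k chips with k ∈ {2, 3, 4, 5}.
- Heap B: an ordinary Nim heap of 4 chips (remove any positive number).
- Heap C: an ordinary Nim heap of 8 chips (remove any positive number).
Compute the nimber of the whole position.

For heap A, compute g(0), g(1), … with moves {2, 3, 4, 5}:
g(0) = mex{} = 0
g(1) = mex{} = 0
g(2) = mex{0} = 1
g(3) = mex{0} = 1
g(4) = mex{0,1} = 2
g(5) = mex{0,1} = 2
g(6) = mex{0,1,2} = 3
So g(6) = 3.
Heap B is a plain Nim heap of size 4, so its Grundy value is 4.
Heap C is a plain Nim heap of size 8, so its Grundy value is 8.
The value of a disjunctive sum is the nim-sum of the parts.
Combined value = 3 ⊕ 4 ⊕ 8 = 15.

15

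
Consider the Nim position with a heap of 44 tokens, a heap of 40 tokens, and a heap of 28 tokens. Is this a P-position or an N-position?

Nim-sum: 44 XOR 40 XOR 28 = 24.
The nim-sum is 24 ≠ 0, so this is an N-position: the player to move can win.

N-position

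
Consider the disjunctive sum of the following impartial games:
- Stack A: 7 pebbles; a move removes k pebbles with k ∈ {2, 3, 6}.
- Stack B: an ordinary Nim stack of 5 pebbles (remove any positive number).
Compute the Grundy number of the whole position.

4

Grundy values for stack A (subtraction set {2, 3, 6}):
k:     0  1  2  3  4  5  6  7
g(k):  0  0  1  1  2  0  3  1
So g(7) = 1.
Stack B is a plain Nim stack of size 5, so its Grundy value is 5.
The value of a disjunctive sum is the nim-sum of the parts.
Combined value = 1 XOR 5 = 4.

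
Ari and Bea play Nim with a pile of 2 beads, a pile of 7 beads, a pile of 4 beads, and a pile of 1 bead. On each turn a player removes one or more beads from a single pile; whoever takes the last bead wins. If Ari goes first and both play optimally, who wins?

Bitwise XOR of the heap sizes:
  010  (2)
  111  (7)
  100  (4)
  001  (1)
  ---
  000  (0)
The nim-sum is 0, so this is a P-position: the player to move is in a losing position under optimal play; Ari is about to move from it and so loses — Bea wins.

Bea wins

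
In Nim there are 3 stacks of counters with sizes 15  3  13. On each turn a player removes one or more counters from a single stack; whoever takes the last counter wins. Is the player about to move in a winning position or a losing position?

Winning position

Write each in binary and XOR column by column:
  1111  (15)
  0011  (3)
  1101  (13)
  ----
  0001  (1)
The nim-sum is 1 ≠ 0, so this is an N-position: the player to move can win.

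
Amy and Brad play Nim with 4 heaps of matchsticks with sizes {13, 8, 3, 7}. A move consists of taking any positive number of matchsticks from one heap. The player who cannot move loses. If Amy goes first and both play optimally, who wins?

Amy wins

Bitwise XOR of the heap sizes:
  1101  (13)
  1000  (8)
  0011  (3)
  0111  (7)
  ----
  0001  (1)
The nim-sum is 1 ≠ 0, so this is an N-position: the player to move can win; Amy has a winning move.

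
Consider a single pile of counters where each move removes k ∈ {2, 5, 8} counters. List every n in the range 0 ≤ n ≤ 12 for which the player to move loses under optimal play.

0, 1, 4, 7, 10, 11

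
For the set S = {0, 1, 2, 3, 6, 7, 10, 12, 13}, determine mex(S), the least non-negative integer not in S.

The values 0, 1, 2, 3 are all present; 4 is the first non-negative integer missing from the set.

4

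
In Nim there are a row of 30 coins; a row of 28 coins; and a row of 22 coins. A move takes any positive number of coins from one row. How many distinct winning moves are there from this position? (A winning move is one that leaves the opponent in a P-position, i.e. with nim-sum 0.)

3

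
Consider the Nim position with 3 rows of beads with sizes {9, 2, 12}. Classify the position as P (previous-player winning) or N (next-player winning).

Nim-sum: 9 XOR 2 XOR 12 = 7.
The nim-sum is 7 ≠ 0, so this is an N-position: the player to move can win.

N-position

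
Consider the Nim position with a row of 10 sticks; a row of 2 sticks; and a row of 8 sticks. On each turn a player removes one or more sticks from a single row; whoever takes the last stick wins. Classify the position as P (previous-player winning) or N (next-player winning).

Compute the nim-sum pairwise:
10 XOR 2 = 8
8 XOR 8 = 0
The nim-sum is 0, so this is a P-position: the player to move is in a losing position under optimal play.

P-position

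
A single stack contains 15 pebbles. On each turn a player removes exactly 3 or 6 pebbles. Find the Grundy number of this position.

Compute g(0), g(1), … for moves {3, 6}:
k:     0  1  2  3  4  5  6  7  8  9 10 11 12 13 14 15
g(k):  0  0  0  1  1  1  2  2  2  0  0  0  1  1  1  2
So g(15) = 2.

2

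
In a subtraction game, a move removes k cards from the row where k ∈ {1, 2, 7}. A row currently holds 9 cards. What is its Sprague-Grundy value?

Build the Grundy sequence with g(k) = mex{g(k−s) : s ∈ {1, 2, 7}, s ≤ k}:
g(0) = mex{} = 0
g(1) = mex{0} = 1
g(2) = mex{0,1} = 2
g(3) = mex{1,2} = 0
g(4) = mex{0,2} = 1
g(5) = mex{0,1} = 2
g(6) = mex{1,2} = 0
g(7) = mex{0,2} = 1
g(8) = mex{0,1} = 2
g(9) = mex{1,2} = 0
So g(9) = 0.

0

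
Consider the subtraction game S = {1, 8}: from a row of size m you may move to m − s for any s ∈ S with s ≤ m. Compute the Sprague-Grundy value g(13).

Grundy values for subtraction set {1, 8}:
k:     0  1  2  3  4  5  6  7  8  9 10 11 12 13
g(k):  0  1  0  1  0  1  0  1  2  0  1  0  1  0
So g(13) = 0.

0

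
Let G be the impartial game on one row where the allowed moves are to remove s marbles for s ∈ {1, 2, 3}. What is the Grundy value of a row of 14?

2

Compute g(0), g(1), … for moves {1, 2, 3}:
k:     0  1  2  3  4  5  6  7  8  9 10 11 12 13 14
g(k):  0  1  2  3  0  1  2  3  0  1  2  3  0  1  2
So g(14) = 2.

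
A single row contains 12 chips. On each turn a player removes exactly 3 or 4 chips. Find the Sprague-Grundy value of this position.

1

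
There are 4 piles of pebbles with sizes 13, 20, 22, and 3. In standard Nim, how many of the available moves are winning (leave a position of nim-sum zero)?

In binary:
  01101  (13)
  10100  (20)
  10110  (22)
  00011  (3)
  -----
  01100  (12)
The overall nim-sum is X = 12. A pile of size p has a winning move iff p XOR X < p (reduce it to p XOR X).
  13: 13 XOR 12 = 1 < 13 — winning move (to 1).
  20: 20 XOR 12 = 24 ≥ 20 — no move.
  22: 22 XOR 12 = 26 ≥ 22 — no move.
  3: 3 XOR 12 = 15 ≥ 3 — no move.
That gives 1 winning move.

1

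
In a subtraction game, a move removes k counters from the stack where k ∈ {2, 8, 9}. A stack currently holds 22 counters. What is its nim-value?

0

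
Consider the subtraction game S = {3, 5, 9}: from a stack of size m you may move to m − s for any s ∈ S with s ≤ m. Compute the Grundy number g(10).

3

Compute g(0), g(1), … for moves {3, 5, 9}:
g(0) = mex{} = 0
g(1) = mex{} = 0
g(2) = mex{} = 0
g(3) = mex{0} = 1
g(4) = mex{0} = 1
g(5) = mex{0} = 1
g(6) = mex{0,1} = 2
g(7) = mex{0,1} = 2
g(8) = mex{1} = 0
g(9) = mex{0,1,2} = 3
g(10) = mex{0,1,2} = 3
So g(10) = 3.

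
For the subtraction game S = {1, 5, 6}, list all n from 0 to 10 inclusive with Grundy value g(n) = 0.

0, 2, 4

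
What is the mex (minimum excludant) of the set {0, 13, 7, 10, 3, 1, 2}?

4

The values 0, 1, 2, 3 are all present; 4 is the first non-negative integer missing from the set.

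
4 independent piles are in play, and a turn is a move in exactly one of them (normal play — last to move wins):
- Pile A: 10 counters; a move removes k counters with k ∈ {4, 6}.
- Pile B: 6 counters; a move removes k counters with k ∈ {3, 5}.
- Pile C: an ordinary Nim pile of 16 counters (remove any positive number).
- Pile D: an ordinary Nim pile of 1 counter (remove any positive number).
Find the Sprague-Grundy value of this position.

19

For pile A, compute g(0), g(1), … with moves {4, 6}:
k:     0  1  2  3  4  5  6  7  8  9 10
g(k):  0  0  0  0  1  1  1  1  2  2  0
So g(10) = 0.
Build the Grundy sequence for pile B with g(k) = mex{g(k−s) : s ∈ {3, 5}, s ≤ k}:
g(0) = mex{} = 0
g(1) = mex{} = 0
g(2) = mex{} = 0
g(3) = mex{0} = 1
g(4) = mex{0} = 1
g(5) = mex{0} = 1
g(6) = mex{0,1} = 2
So g(6) = 2.
Pile C is a plain Nim pile of size 16, so its Grundy value is 16.
Pile D is a plain Nim pile of size 1, so its Grundy value is 1.
By the Sprague-Grundy theorem, the Grundy value of a sum of independent games is the XOR of the component values.
Combined value = 0 ⊕ 2 ⊕ 16 ⊕ 1 = 19.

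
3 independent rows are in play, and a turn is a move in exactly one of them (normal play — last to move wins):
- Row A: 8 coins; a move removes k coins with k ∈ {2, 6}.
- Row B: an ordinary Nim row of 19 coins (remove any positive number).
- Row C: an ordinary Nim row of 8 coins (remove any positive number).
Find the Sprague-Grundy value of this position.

Build the Grundy sequence for row A with g(k) = mex{g(k−s) : s ∈ {2, 6}, s ≤ k}:
k:     0  1  2  3  4  5  6  7  8
g(k):  0  0  1  1  0  0  1  1  0
So g(8) = 0.
Row B is a plain Nim row of size 19, so its Grundy value is 19.
Row C is a plain Nim row of size 8, so its Grundy value is 8.
By the Sprague-Grundy theorem, the Grundy value of a sum of independent games is the XOR of the component values.
Combined value = 0 ⊕ 19 ⊕ 8 = 27.

27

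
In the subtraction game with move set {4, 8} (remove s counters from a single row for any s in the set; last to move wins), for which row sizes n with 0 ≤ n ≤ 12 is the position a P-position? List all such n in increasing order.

0, 1, 2, 3, 12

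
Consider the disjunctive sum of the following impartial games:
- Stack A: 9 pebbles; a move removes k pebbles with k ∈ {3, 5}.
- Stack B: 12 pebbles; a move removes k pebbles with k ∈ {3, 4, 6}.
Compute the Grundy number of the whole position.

Build the Grundy sequence for stack A with g(k) = mex{g(k−s) : s ∈ {3, 5}, s ≤ k}:
g(0) = mex{} = 0
g(1) = mex{} = 0
g(2) = mex{} = 0
g(3) = mex{0} = 1
g(4) = mex{0} = 1
g(5) = mex{0} = 1
g(6) = mex{0,1} = 2
g(7) = mex{0,1} = 2
g(8) = mex{1} = 0
g(9) = mex{1,2} = 0
So g(9) = 0.
Grundy values for stack B (subtraction set {3, 4, 6}):
g(0) = mex{} = 0
g(1) = mex{} = 0
g(2) = mex{} = 0
g(3) = mex{0} = 1
g(4) = mex{0} = 1
g(5) = mex{0} = 1
g(6) = mex{0,1} = 2
g(7) = mex{0,1} = 2
g(8) = mex{0,1} = 2
g(9) = mex{1,2} = 0
g(10) = mex{1,2} = 0
g(11) = mex{1,2} = 0
g(12) = mex{0,2} = 1
So g(12) = 1.
By the Sprague-Grundy theorem, the Grundy value of a sum of independent games is the XOR of the component values.
Combined value = 0 ⊕ 1 = 1.

1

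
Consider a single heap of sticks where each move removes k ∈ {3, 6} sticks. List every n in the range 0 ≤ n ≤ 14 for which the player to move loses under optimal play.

0, 1, 2, 9, 10, 11

Compute g(0), g(1), … for moves {3, 6}:
k:     0  1  2  3  4  5  6  7  8  9 10 11 12 13 14
g(k):  0  0  0  1  1  1  2  2  2  0  0  0  1  1  1
The P-positions (g = 0) in 0..14 are 0, 1, 2, 9, 10, 11.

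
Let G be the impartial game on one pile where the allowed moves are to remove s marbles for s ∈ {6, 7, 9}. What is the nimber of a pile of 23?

Compute g(0), g(1), … for moves {6, 7, 9}:
k:     0  1  2  3  4  5  6  7  8  9 10 11 12 13 14 15 16 17 18 19 20 21 22 23
g(k):  0  0  0  0  0  0  1  1  1  1  1  1  2  2  2  0  0  0  0  0  0  1  1  1
So g(23) = 1.

1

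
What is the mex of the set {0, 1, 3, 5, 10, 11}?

The values 0, 1 are all present; 2 is the first non-negative integer missing from the set.

2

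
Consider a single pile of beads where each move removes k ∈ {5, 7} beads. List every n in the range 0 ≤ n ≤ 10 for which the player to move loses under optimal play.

Build the Grundy sequence with g(k) = mex{g(k−s) : s ∈ {5, 7}, s ≤ k}:
g(0) = mex{} = 0
g(1) = mex{} = 0
g(2) = mex{} = 0
g(3) = mex{} = 0
g(4) = mex{} = 0
g(5) = mex{0} = 1
g(6) = mex{0} = 1
g(7) = mex{0} = 1
g(8) = mex{0} = 1
g(9) = mex{0} = 1
g(10) = mex{0,1} = 2
The P-positions (g = 0) in 0..10 are 0, 1, 2, 3, 4.

0, 1, 2, 3, 4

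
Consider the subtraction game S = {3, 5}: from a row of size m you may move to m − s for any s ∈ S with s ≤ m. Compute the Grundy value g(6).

Build the Grundy sequence with g(k) = mex{g(k−s) : s ∈ {3, 5}, s ≤ k}:
k:     0  1  2  3  4  5  6
g(k):  0  0  0  1  1  1  2
So g(6) = 2.

2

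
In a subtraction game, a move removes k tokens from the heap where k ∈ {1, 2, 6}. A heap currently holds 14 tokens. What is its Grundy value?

Build the Grundy sequence with g(k) = mex{g(k−s) : s ∈ {1, 2, 6}, s ≤ k}:
g(0) = mex{} = 0
g(1) = mex{0} = 1
g(2) = mex{0,1} = 2
g(3) = mex{1,2} = 0
g(4) = mex{0,2} = 1
g(5) = mex{0,1} = 2
g(6) = mex{0,1,2} = 3
g(7) = mex{1,2,3} = 0
g(8) = mex{0,2,3} = 1
g(9) = mex{0,1} = 2
g(10) = mex{1,2} = 0
g(11) = mex{0,2} = 1
g(12) = mex{0,1,3} = 2
g(13) = mex{0,1,2} = 3
g(14) = mex{1,2,3} = 0
So g(14) = 0.

0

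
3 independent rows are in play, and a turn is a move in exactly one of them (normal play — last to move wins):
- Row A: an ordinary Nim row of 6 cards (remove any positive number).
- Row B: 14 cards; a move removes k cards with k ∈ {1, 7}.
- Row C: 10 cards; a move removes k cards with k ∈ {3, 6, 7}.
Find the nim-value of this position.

Row A is a plain Nim row of size 6, so its Grundy value is 6.
Build the Grundy sequence for row B with g(k) = mex{g(k−s) : s ∈ {1, 7}, s ≤ k}:
k:     0  1  2  3  4  5  6  7  8  9 10 11 12 13 14
g(k):  0  1  0  1  0  1  0  1  0  1  0  1  0  1  0
So g(14) = 0.
For row C, compute g(0), g(1), … with moves {3, 6, 7}:
k:     0  1  2  3  4  5  6  7  8  9 10
g(k):  0  0  0  1  1  1  2  2  2  3  0
So g(10) = 0.
The value of a disjunctive sum is the nim-sum of the parts.
Combined value = 6 ⊕ 0 ⊕ 0 = 6.

6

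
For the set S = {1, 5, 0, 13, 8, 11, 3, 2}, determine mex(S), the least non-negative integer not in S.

4

The values 0, 1, 2, 3 are all present; 4 is the first non-negative integer missing from the set.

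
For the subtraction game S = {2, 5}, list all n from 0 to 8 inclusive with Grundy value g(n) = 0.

Compute g(0), g(1), … for moves {2, 5}:
k:     0  1  2  3  4  5  6  7  8
g(k):  0  0  1  1  0  2  1  0  0
The P-positions (g = 0) in 0..8 are 0, 1, 4, 7, 8.

0, 1, 4, 7, 8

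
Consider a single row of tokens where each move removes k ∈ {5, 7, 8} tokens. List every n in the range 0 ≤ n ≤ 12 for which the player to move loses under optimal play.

0, 1, 2, 3, 4

Grundy values for subtraction set {5, 7, 8}:
g(0) = mex{} = 0
g(1) = mex{} = 0
g(2) = mex{} = 0
g(3) = mex{} = 0
g(4) = mex{} = 0
g(5) = mex{0} = 1
g(6) = mex{0} = 1
g(7) = mex{0} = 1
g(8) = mex{0} = 1
g(9) = mex{0} = 1
g(10) = mex{0,1} = 2
g(11) = mex{0,1} = 2
g(12) = mex{0,1} = 2
The P-positions (g = 0) in 0..12 are 0, 1, 2, 3, 4.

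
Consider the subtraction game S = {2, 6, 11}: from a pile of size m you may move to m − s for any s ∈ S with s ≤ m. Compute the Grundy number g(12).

Compute g(0), g(1), … for moves {2, 6, 11}:
g(0) = mex{} = 0
g(1) = mex{} = 0
g(2) = mex{0} = 1
g(3) = mex{0} = 1
g(4) = mex{1} = 0
g(5) = mex{1} = 0
g(6) = mex{0} = 1
g(7) = mex{0} = 1
g(8) = mex{1} = 0
g(9) = mex{1} = 0
g(10) = mex{0} = 1
g(11) = mex{0} = 1
g(12) = mex{0,1} = 2
So g(12) = 2.

2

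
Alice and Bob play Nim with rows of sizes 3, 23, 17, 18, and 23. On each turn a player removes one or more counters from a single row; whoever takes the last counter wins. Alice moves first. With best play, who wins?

In binary:
  00011  (3)
  10111  (23)
  10001  (17)
  10010  (18)
  10111  (23)
  -----
  00000  (0)
The nim-sum is 0, so this is a P-position: the player to move is in a losing position under optimal play; Alice is about to move from it and so loses — Bob wins.

Bob wins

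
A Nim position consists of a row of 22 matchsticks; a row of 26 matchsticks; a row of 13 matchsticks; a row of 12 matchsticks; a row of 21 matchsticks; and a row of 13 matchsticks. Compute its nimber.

Nim-sum: 22 XOR 26 XOR 13 XOR 12 XOR 21 XOR 13 = 21.

21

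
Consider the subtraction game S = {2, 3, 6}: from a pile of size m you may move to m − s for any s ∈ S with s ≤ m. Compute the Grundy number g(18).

0

Grundy values for subtraction set {2, 3, 6}:
k:     0  1  2  3  4  5  6  7  8  9 10 11 12 13 14 15 16 17 18
g(k):  0  0  1  1  2  0  3  1  2  0  0  1  1  2  0  3  1  2  0
So g(18) = 0.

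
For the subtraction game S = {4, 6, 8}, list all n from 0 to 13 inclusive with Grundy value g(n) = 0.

Compute g(0), g(1), … for moves {4, 6, 8}:
g(0) = mex{} = 0
g(1) = mex{} = 0
g(2) = mex{} = 0
g(3) = mex{} = 0
g(4) = mex{0} = 1
g(5) = mex{0} = 1
g(6) = mex{0} = 1
g(7) = mex{0} = 1
g(8) = mex{0,1} = 2
g(9) = mex{0,1} = 2
g(10) = mex{0,1} = 2
g(11) = mex{0,1} = 2
g(12) = mex{1,2} = 0
g(13) = mex{1,2} = 0
The P-positions (g = 0) in 0..13 are 0, 1, 2, 3, 12, 13.

0, 1, 2, 3, 12, 13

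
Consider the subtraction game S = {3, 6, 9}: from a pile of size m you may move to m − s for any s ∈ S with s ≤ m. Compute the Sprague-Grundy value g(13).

0

Grundy values for subtraction set {3, 6, 9}:
k:     0  1  2  3  4  5  6  7  8  9 10 11 12 13
g(k):  0  0  0  1  1  1  2  2  2  3  3  3  0  0
So g(13) = 0.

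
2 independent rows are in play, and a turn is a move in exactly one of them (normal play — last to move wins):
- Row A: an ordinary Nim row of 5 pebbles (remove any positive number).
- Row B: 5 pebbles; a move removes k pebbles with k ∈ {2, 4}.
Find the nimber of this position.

7

Row A is a plain Nim row of size 5, so its Grundy value is 5.
For row B, compute g(0), g(1), … with moves {2, 4}:
g(0) = mex{} = 0
g(1) = mex{} = 0
g(2) = mex{0} = 1
g(3) = mex{0} = 1
g(4) = mex{0,1} = 2
g(5) = mex{0,1} = 2
So g(5) = 2.
The value of a disjunctive sum is the nim-sum of the parts.
Combined value = 5 XOR 2 = 7.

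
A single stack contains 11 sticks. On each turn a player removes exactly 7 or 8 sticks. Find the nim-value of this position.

1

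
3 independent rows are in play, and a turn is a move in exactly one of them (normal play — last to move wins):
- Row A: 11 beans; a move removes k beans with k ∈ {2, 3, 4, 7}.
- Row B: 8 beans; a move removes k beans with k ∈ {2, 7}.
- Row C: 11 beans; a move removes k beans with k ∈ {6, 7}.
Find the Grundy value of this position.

Grundy values for row A (subtraction set {2, 3, 4, 7}):
g(0) = mex{} = 0
g(1) = mex{} = 0
g(2) = mex{0} = 1
g(3) = mex{0} = 1
g(4) = mex{0,1} = 2
g(5) = mex{0,1} = 2
g(6) = mex{1,2} = 0
g(7) = mex{0,1,2} = 3
g(8) = mex{0,2} = 1
g(9) = mex{0,1,2,3} = 4
g(10) = mex{0,1,3} = 2
g(11) = mex{1,2,3,4} = 0
So g(11) = 0.
For row B, compute g(0), g(1), … with moves {2, 7}:
g(0) = mex{} = 0
g(1) = mex{} = 0
g(2) = mex{0} = 1
g(3) = mex{0} = 1
g(4) = mex{1} = 0
g(5) = mex{1} = 0
g(6) = mex{0} = 1
g(7) = mex{0} = 1
g(8) = mex{0,1} = 2
So g(8) = 2.
Grundy values for row C (subtraction set {6, 7}):
g(0) = mex{} = 0
g(1) = mex{} = 0
g(2) = mex{} = 0
g(3) = mex{} = 0
g(4) = mex{} = 0
g(5) = mex{} = 0
g(6) = mex{0} = 1
g(7) = mex{0} = 1
g(8) = mex{0} = 1
g(9) = mex{0} = 1
g(10) = mex{0} = 1
g(11) = mex{0} = 1
So g(11) = 1.
By the Sprague-Grundy theorem, the Grundy value of a sum of independent games is the XOR of the component values.
Combined value = 0 ⊕ 2 ⊕ 1 = 3.

3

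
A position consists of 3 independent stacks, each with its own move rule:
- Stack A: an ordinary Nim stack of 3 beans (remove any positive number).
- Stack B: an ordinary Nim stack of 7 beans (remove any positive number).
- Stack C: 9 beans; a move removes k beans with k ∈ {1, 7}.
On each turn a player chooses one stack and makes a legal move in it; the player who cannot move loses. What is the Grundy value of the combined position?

5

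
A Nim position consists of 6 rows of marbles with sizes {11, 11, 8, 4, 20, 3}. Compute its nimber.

27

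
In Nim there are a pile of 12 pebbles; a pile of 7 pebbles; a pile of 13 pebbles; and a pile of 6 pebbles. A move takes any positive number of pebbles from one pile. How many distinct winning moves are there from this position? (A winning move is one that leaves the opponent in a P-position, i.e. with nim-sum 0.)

0

Compute the nim-sum pairwise:
12 ⊕ 7 = 11
11 ⊕ 13 = 6
6 ⊕ 6 = 0
The nim-sum is already 0, so every move leaves a nonzero nim-sum — there are no winning moves.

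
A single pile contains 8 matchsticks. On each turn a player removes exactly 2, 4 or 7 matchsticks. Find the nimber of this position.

1

Build the Grundy sequence with g(k) = mex{g(k−s) : s ∈ {2, 4, 7}, s ≤ k}:
g(0) = mex{} = 0
g(1) = mex{} = 0
g(2) = mex{0} = 1
g(3) = mex{0} = 1
g(4) = mex{0,1} = 2
g(5) = mex{0,1} = 2
g(6) = mex{1,2} = 0
g(7) = mex{0,1,2} = 3
g(8) = mex{0,2} = 1
So g(8) = 1.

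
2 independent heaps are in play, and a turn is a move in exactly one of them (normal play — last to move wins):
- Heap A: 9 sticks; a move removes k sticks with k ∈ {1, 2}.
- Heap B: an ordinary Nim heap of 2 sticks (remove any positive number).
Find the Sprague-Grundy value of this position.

Grundy values for heap A (subtraction set {1, 2}):
k:     0  1  2  3  4  5  6  7  8  9
g(k):  0  1  2  0  1  2  0  1  2  0
So g(9) = 0.
Heap B is a plain Nim heap of size 2, so its Grundy value is 2.
The value of a disjunctive sum is the nim-sum of the parts.
Combined value = 0 XOR 2 = 2.

2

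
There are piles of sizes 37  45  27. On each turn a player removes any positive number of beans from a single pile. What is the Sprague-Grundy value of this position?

19

Compute the nim-sum pairwise:
37 ⊕ 45 = 8
8 ⊕ 27 = 19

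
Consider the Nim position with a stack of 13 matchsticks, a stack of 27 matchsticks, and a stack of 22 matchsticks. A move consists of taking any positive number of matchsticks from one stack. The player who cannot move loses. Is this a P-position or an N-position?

Nim-sum: 13 ⊕ 27 ⊕ 22 = 0.
The nim-sum is 0, so this is a P-position: the player to move is in a losing position under optimal play.

P-position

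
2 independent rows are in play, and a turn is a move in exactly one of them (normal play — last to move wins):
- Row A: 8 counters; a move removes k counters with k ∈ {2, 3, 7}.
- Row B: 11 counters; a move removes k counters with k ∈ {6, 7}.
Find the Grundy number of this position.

Build the Grundy sequence for row A with g(k) = mex{g(k−s) : s ∈ {2, 3, 7}, s ≤ k}:
g(0) = mex{} = 0
g(1) = mex{} = 0
g(2) = mex{0} = 1
g(3) = mex{0} = 1
g(4) = mex{0,1} = 2
g(5) = mex{1} = 0
g(6) = mex{1,2} = 0
g(7) = mex{0,2} = 1
g(8) = mex{0} = 1
So g(8) = 1.
Grundy values for row B (subtraction set {6, 7}):
g(0) = mex{} = 0
g(1) = mex{} = 0
g(2) = mex{} = 0
g(3) = mex{} = 0
g(4) = mex{} = 0
g(5) = mex{} = 0
g(6) = mex{0} = 1
g(7) = mex{0} = 1
g(8) = mex{0} = 1
g(9) = mex{0} = 1
g(10) = mex{0} = 1
g(11) = mex{0} = 1
So g(11) = 1.
The value of a disjunctive sum is the nim-sum of the parts.
Combined value = 1 XOR 1 = 0.

0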